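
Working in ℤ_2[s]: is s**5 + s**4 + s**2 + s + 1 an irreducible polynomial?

Write m(s) = s**5 + s**4 + s**2 + s + 1.
Check for roots in ℤ_2: m(0) = 1; m(1) = 1.
No roots, so no linear factors.
Monic irreducibles of degree 2 over GF(2): s**2 + s + 1.
None of them divide m (all give nonzero remainder).
No irreducible factor of degree ≤ 2 exists, so m is irreducible over GF(2).

Yes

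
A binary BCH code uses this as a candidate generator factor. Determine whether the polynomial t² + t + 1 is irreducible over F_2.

Write f(t) = t² + t + 1.
Check for roots in F_2: f(0) = 1; f(1) = 1.
No roots. A degree-2 polynomial over a field with no linear factor is irreducible.

Yes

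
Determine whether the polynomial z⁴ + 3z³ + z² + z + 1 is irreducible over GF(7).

No

Write P(z) = z⁴ + 3z³ + z² + z + 1.
Check for roots in GF(7): P(0) = 1; P(1) = 0 → root; P(2) = 5; P(3) = 0 → root; P(4) = 0 → root; P(5) = 2; P(6) = 6.
P(1) = 0, so (z − 1) divides P(z); P is reducible.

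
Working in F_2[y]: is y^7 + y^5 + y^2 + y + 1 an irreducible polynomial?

Write h(y) = y^7 + y^5 + y^2 + y + 1.
Check for roots in F_2: h(0) = 1; h(1) = 1.
No roots, so no linear factors.
Monic irreducibles of degree 2 over GF(2): y^2 + y + 1.
None of them divide h (all give nonzero remainder).
Monic irreducibles of degree 3 over GF(2): y^3 + y + 1, y^3 + y^2 + 1.
None of them divide h (all give nonzero remainder).
No irreducible factor of degree ≤ 3 exists, so h is irreducible over GF(2).

Yes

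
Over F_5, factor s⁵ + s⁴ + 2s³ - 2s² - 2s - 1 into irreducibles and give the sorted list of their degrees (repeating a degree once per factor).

5

Write g(s) = s⁵ + s⁴ + 2s³ - 2s² - 2s - 1.
Roots in F_5: g(0) = 4; g(1) = 4; g(2) = 1; g(3) = 3; g(4) = 2.
Complete factorization: g(s) = (s⁵ + s⁴ + 2s³ - 2s² - 2s - 1).
Factor degrees with multiplicity: 5 = 5.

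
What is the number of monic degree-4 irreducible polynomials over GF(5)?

x^(5^4) − x is the product of all monic irreducibles of degree dividing 4; Möbius inversion gives N = (1/4) Σ μ(4/d)·5^d.
Divisors of 4: 1, 2, 4; μ(4/d) for each: 0, -1, 1.
Σ = − 5^2 + 5^4 = 600.
N = 600/4 = 150.

150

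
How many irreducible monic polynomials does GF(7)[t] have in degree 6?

By the necklace-counting formula, N_7(6) = (1/6) Σ_{d|6} μ(6/d)·7^d.
Divisors of 6: 1, 2, 3, 6; μ(6/d) for each: 1, -1, -1, 1.
Σ = 7^1 − 7^2 − 7^3 + 7^6 = 117264.
N = 117264/6 = 19544.

19544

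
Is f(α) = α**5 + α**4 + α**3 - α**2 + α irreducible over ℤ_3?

Check for roots in ℤ_3: f(0) = 0 → root; f(1) = 0 → root; f(2) = 0 → root.
f(0) = 0, so (α) divides f(α); f is reducible.

No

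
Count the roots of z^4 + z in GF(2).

Write g(z) = z^4 + z.
Evaluate at each of the 2 elements of GF(2):
g(0) = 0 → root; g(1) = 0 → root.
Roots: {0, 1}.

2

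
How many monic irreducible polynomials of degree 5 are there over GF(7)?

3360

By the necklace-counting formula, N_7(5) = (1/5) Σ_{d|5} μ(5/d)·7^d.
Divisors of 5: 1, 5; μ(5/d) for each: -1, 1.
Σ = − 7^1 + 7^5 = 16800.
N = 16800/5 = 3360.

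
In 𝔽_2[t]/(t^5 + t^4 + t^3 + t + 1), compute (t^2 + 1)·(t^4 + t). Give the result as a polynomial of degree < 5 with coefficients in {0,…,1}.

Multiply in 𝔽_2[t]: (t^2 + 1)·(t^4 + t) = t^6 + t^4 + t^3 + t.
Reduce using t^5 ≡ t^4 + t^3 + t + 1 (mod t^5 + t^4 + t^3 + t + 1).
Reduced: t^4 + t^2 + t + 1.

t^4 + t^2 + t + 1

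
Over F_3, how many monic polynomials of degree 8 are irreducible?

By the necklace-counting formula, N_3(8) = (1/8) Σ_{d|8} μ(8/d)·3^d.
Divisors of 8: 1, 2, 4, 8; μ(8/d) for each: 0, 0, -1, 1.
Σ = − 3^4 + 3^8 = 6480.
N = 6480/8 = 810.

810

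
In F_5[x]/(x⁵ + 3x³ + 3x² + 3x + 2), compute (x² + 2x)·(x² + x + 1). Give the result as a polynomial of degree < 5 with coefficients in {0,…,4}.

x^4 + 3x^3 + 3x^2 + 2x

Multiply in F_5[x]: (x² + 2x)·(x² + x + 1) = x⁴ + 3x³ + 3x² + 2x.
Reduced: x⁴ + 3x³ + 3x² + 2x.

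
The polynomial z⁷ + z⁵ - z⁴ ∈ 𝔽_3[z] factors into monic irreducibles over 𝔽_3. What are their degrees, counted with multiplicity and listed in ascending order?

1, 1, 1, 1, 1, 2

Write h(z) = z⁷ + z⁵ - z⁴.
Roots in 𝔽_3: h(0) = 0 → root; h(1) = 1; h(2) = 0 → root.
Linear factors from roots: (z), (z + 1).
Complete factorization: h(z) = (z + 1)·(z)^4·(z² - z - 1).
Factor degrees with multiplicity: 1 + 1 + 1 + 1 + 1 + 2 = 7.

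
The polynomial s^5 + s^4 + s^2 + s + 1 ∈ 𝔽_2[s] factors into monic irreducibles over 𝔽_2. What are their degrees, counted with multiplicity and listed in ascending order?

5

Write h(s) = s^5 + s^4 + s^2 + s + 1.
Roots in 𝔽_2: h(0) = 1; h(1) = 1.
Complete factorization: h(s) = (s^5 + s^4 + s^2 + s + 1).
Factor degrees with multiplicity: 5 = 5.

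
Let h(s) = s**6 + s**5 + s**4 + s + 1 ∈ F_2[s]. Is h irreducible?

Check for roots in F_2: h(0) = 1; h(1) = 1.
No roots, so no linear factors.
Monic irreducibles of degree 2 over GF(2): s**2 + s + 1.
None of them divide h (all give nonzero remainder).
Monic irreducibles of degree 3 over GF(2): s**3 + s + 1, s**3 + s**2 + 1.
None of them divide h (all give nonzero remainder).
No irreducible factor of degree ≤ 3 exists, so h is irreducible over GF(2).

Yes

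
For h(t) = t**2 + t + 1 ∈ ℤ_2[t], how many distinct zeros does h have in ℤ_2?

Evaluate at each of the 2 elements of ℤ_2:
h(0) = 1; h(1) = 1.
No element is a root.

0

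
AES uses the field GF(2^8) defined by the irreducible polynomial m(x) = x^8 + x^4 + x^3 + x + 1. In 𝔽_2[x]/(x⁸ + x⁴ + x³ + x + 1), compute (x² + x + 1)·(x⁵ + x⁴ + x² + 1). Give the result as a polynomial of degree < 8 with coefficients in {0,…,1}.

x^7 + x^3 + x + 1

Multiply in 𝔽_2[x]: (x² + x + 1)·(x⁵ + x⁴ + x² + 1) = x⁷ + x³ + x + 1.
Reduced: x⁷ + x³ + x + 1.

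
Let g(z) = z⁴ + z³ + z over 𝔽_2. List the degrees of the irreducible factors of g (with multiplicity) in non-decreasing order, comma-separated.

1, 3

Roots in 𝔽_2: g(0) = 0 → root; g(1) = 1.
Linear factors from roots: (z).
Complete factorization: g(z) = (z)·(z³ + z² + 1).
Factor degrees with multiplicity: 1 + 3 = 4.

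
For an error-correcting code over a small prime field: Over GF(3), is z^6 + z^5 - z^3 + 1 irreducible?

Write g(z) = z^6 + z^5 - z^3 + 1.
Check for roots in GF(3): g(0) = 1; g(1) = 2; g(2) = 2.
No roots, so no linear factors.
Monic irreducibles of degree 2 over GF(3): z^2 + 1, z^2 + z - 1, z^2 - z - 1.
None of them divide g (all give nonzero remainder).
Degree-3 irreducible divisors: test the 8 monic irreducibles of degree 3 over GF(3).
None of them divide g (all give nonzero remainder).
No irreducible factor of degree ≤ 3 exists, so g is irreducible over GF(3).

Yes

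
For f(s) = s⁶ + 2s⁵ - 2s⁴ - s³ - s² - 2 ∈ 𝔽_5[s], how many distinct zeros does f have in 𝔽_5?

Evaluate at each of the 5 elements of 𝔽_5:
f(0) = 3; f(1) = 2; f(2) = 2; f(3) = 0 → root; f(4) = 0 → root.
Roots: {3, 4}.

2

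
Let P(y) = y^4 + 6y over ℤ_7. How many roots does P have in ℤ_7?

Evaluate at each of the 7 elements of ℤ_7:
P(0) = 0 → root; P(1) = 0 → root; P(2) = 0 → root; P(3) = 1; P(4) = 0 → root; P(5) = 4; P(6) = 2.
Roots: {0, 1, 2, 4}.

4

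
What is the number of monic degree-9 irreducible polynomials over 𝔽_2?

56

By the necklace-counting formula, N_2(9) = (1/9) Σ_{d|9} μ(9/d)·2^d.
Divisors of 9: 1, 3, 9; μ(9/d) for each: 0, -1, 1.
Σ = − 2^3 + 2^9 = 504.
N = 504/9 = 56.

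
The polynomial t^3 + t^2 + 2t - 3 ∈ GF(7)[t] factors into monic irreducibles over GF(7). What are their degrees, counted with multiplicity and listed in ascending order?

3

Write g(t) = t^3 + t^2 + 2t - 3.
Complete factorization: g(t) = (t^3 + t^2 + 2t - 3).
Factor degrees with multiplicity: 3 = 3.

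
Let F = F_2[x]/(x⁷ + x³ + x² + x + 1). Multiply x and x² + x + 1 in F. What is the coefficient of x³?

1

Multiply in F_2[x]: (x)·(x² + x + 1) = x³ + x² + x.
Reduced: x³ + x² + x.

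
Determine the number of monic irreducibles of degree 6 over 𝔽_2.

The number of monic irreducibles of degree 6 over GF(2) is (1/6)·Σ_{d∣6} μ(6/d) 2^d.
Divisors of 6: 1, 2, 3, 6; μ(6/d) for each: 1, -1, -1, 1.
Σ = 2^1 − 2^2 − 2^3 + 2^6 = 54.
N = 54/6 = 9.

9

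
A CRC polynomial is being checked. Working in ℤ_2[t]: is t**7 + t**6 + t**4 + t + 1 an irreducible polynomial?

Yes

Write f(t) = t**7 + t**6 + t**4 + t + 1.
Check for roots in ℤ_2: f(0) = 1; f(1) = 1.
No roots, so no linear factors.
Monic irreducibles of degree 2 over GF(2): t**2 + t + 1.
None of them divide f (all give nonzero remainder).
Monic irreducibles of degree 3 over GF(2): t**3 + t + 1, t**3 + t**2 + 1.
None of them divide f (all give nonzero remainder).
No irreducible factor of degree ≤ 3 exists, so f is irreducible over GF(2).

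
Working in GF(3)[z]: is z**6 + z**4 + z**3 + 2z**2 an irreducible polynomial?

Write f(z) = z**6 + z**4 + z**3 + 2z**2.
Check for roots in GF(3): f(0) = 0 → root; f(1) = 2; f(2) = 0 → root.
f(0) = 0, so (z) divides f(z); f is reducible.

No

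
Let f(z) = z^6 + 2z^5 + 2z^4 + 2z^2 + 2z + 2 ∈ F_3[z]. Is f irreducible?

Check for roots in F_3: f(0) = 2; f(1) = 2; f(2) = 0 → root.
f(2) = 0, so (z − 2) divides f(z); f is reducible.

No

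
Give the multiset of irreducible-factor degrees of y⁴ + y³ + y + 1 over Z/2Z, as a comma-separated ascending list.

Write f(y) = y⁴ + y³ + y + 1.
Roots in Z/2Z: f(0) = 1; f(1) = 0 → root.
Linear factors from roots: (y + 1).
Complete factorization: f(y) = (y + 1)^2·(y² + y + 1).
Factor degrees with multiplicity: 1 + 1 + 2 = 4.

1, 1, 2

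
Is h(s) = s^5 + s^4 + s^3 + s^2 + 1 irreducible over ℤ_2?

Check for roots in ℤ_2: h(0) = 1; h(1) = 1.
No roots, so no linear factors.
Monic irreducibles of degree 2 over GF(2): s^2 + s + 1.
None of them divide h (all give nonzero remainder).
No irreducible factor of degree ≤ 2 exists, so h is irreducible over GF(2).

Yes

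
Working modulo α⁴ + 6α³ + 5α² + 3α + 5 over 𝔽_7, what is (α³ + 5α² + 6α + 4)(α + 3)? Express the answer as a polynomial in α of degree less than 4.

2α^3 + 2α^2 + 5α

Multiply in 𝔽_7[α]: (α³ + 5α² + 6α + 4)·(α + 3) = α⁴ + α³ + α + 5.
Reduce using α⁴ ≡ α³ + 2α² + 4α + 2 (mod α⁴ + 6α³ + 5α² + 3α + 5).
Reduced: 2α³ + 2α² + 5α.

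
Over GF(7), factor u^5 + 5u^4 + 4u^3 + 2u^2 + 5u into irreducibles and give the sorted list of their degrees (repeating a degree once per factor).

Write f(u) = u^5 + 5u^4 + 4u^3 + 2u^2 + 5u.
Linear factors from roots: (u), (u + 2).
Complete factorization: f(u) = (u)·(u + 2)^2·(u^2 + u + 3).
Factor degrees with multiplicity: 1 + 1 + 1 + 2 = 5.

1, 1, 1, 2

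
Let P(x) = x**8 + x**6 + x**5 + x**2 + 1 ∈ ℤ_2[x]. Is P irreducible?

Yes

Check for roots in ℤ_2: P(0) = 1; P(1) = 1.
No roots, so no linear factors.
Monic irreducibles of degree 2 over GF(2): x**2 + x + 1.
None of them divide P (all give nonzero remainder).
Monic irreducibles of degree 3 over GF(2): x**3 + x + 1, x**3 + x**2 + 1.
None of them divide P (all give nonzero remainder).
Monic irreducibles of degree 4 over GF(2): x**4 + x + 1, x**4 + x**3 + 1, x**4 + x**3 + x**2 + x + 1.
None of them divide P (all give nonzero remainder).
No irreducible factor of degree ≤ 4 exists, so P is irreducible over GF(2).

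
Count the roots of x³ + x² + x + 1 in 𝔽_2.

1

Write h(x) = x³ + x² + x + 1.
Evaluate at each of the 2 elements of 𝔽_2:
h(0) = 1; h(1) = 0 → root.
Roots: {1}.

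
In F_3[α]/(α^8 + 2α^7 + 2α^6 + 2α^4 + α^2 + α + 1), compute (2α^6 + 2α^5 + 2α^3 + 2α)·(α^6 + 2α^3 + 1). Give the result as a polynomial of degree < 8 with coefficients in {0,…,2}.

Multiply in F_3[α]: (2α^6 + 2α^5 + 2α^3 + 2α)·(α^6 + 2α^3 + 1) = 2α^12 + 2α^11 + α^8 + 2α^7 + 2α^5 + α^4 + 2α^3 + 2α.
Reduce using α^8 ≡ α^7 + α^6 + α^4 + 2α^2 + 2α + 2 (mod α^8 + 2α^7 + 2α^6 + 2α^4 + α^2 + α + 1).
Reduced: 2α^7 + 2α^6 + 2α^4 + α^2 + 2.

2α^7 + 2α^6 + 2α^4 + α^2 + 2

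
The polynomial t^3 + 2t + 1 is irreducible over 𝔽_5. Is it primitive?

No

Write f(t) = t^3 + 2t + 1.
|GF(5^3)^×| = 5^3 − 1 = 124. Prime factorization: 124 = 2^2·31.
f is primitive ⇔ t has order 124 in GF(5)[t]/(f), i.e. t^(124/q) ≠ 1 for each prime q | 124.
t^(62) mod f = 1
t^(4) mod f = 3t^2 + 4t.
Since t^(62) = 1, the order of t divides 62 < 124; not primitive.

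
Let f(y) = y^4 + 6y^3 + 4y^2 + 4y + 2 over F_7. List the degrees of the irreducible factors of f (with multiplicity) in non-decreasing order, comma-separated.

2, 2

Complete factorization: f(y) = (y^2 + y + 3)·(y^2 + 5y + 3).
Factor degrees with multiplicity: 2 + 2 = 4.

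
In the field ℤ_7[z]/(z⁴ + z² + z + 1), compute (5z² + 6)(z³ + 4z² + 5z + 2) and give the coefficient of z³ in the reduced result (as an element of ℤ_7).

Multiply in ℤ_7[z]: (5z² + 6)·(z³ + 4z² + 5z + 2) = 5z⁵ + 6z⁴ + 3z³ + 6z² + 2z + 5.
Reduce using z⁴ ≡ 6z² + 6z + 6 (mod z⁴ + z² + z + 1).
Reduced: 5z³ + 2z² + 5z + 6.

5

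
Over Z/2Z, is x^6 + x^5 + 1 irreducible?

Write g(x) = x^6 + x^5 + 1.
Check for roots in Z/2Z: g(0) = 1; g(1) = 1.
No roots, so no linear factors.
Monic irreducibles of degree 2 over GF(2): x^2 + x + 1.
None of them divide g (all give nonzero remainder).
Monic irreducibles of degree 3 over GF(2): x^3 + x + 1, x^3 + x^2 + 1.
None of them divide g (all give nonzero remainder).
No irreducible factor of degree ≤ 3 exists, so g is irreducible over GF(2).

Yes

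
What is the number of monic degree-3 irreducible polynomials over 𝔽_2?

x^(2^3) − x is the product of all monic irreducibles of degree dividing 3; Möbius inversion gives N = (1/3) Σ μ(3/d)·2^d.
Divisors of 3: 1, 3; μ(3/d) for each: -1, 1.
Σ = − 2^1 + 2^3 = 6.
N = 6/3 = 2.

2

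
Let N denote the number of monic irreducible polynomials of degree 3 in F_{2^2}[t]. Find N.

The number of monic irreducibles of degree 3 over GF(4) is (1/3)·Σ_{d∣3} μ(3/d) 4^d.
Divisors of 3: 1, 3; μ(3/d) for each: -1, 1.
Σ = − 4^1 + 4^3 = 60.
N = 60/3 = 20.

20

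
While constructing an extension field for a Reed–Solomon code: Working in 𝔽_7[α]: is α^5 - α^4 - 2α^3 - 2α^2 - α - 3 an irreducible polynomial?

No

Write m(α) = α^5 - α^4 - 2α^3 - 2α^2 - α - 3.
Check for roots in 𝔽_7: m(0) = 4; m(1) = 6; m(2) = 1; m(3) = 0 → root; m(4) = 6; m(5) = 1; m(6) = 3.
m(3) = 0, so (α − 3) divides m(α); m is reducible.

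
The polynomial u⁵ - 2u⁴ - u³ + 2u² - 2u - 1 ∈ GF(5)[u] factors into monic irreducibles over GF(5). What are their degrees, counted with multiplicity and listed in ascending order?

Write f(u) = u⁵ - 2u⁴ - u³ + 2u² - 2u - 1.
Roots in GF(5): f(0) = 4; f(1) = 2; f(2) = 0 → root; f(3) = 0 → root; f(4) = 1.
Linear factors from roots: (u - 2), (u + 2).
Complete factorization: f(u) = (u + 2)·(u - 2)^2·(u² - 2).
Factor degrees with multiplicity: 1 + 1 + 1 + 2 = 5.

1, 1, 1, 2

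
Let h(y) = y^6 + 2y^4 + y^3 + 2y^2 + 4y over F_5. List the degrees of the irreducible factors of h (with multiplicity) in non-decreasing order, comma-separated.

Roots in F_5: h(0) = 0 → root; h(1) = 0 → root; h(2) = 0 → root; h(3) = 3; h(4) = 0 → root.
Linear factors from roots: (y), (y + 4), (y + 3), (y + 1).
Complete factorization: h(y) = (y)·(y + 1)·(y + 3)^2·(y + 4)^2.
Factor degrees with multiplicity: 1 + 1 + 1 + 1 + 1 + 1 = 6.

1, 1, 1, 1, 1, 1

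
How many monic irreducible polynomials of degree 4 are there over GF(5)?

150

Gauss's count: N_{5}(4) = (1/4) Σ_{d|4} μ(4/d)·5^d.
Divisors of 4: 1, 2, 4; μ(4/d) for each: 0, -1, 1.
Σ = − 5^2 + 5^4 = 600.
N = 600/4 = 150.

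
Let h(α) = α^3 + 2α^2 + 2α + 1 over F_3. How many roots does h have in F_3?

Evaluate at each of the 3 elements of F_3:
h(0) = 1; h(1) = 0 → root; h(2) = 0 → root.
Roots: {1, 2}.

2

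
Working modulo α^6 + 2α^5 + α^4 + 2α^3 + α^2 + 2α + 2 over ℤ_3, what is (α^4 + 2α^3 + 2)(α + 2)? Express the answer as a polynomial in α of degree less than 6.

α^5 + α^4 + α^3 + 2α + 1

Multiply in ℤ_3[α]: (α^4 + 2α^3 + 2)·(α + 2) = α^5 + α^4 + α^3 + 2α + 1.
Reduced: α^5 + α^4 + α^3 + 2α + 1.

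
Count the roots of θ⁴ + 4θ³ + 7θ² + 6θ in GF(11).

Write P(θ) = θ⁴ + 4θ³ + 7θ² + 6θ.
Evaluate at each of the 11 elements of GF(11):
P(0) = 0 → root; P(1) = 7; P(2) = 0 → root; P(3) = 6; P(4) = 10; P(5) = 10; P(6) = 6; P(7) = 0 → root; P(8) = 7; P(9) = 0 → root; P(10) = 9.
Roots: {0, 2, 7, 9}.

4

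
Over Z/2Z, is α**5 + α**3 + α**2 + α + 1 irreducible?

Yes

Write P(α) = α**5 + α**3 + α**2 + α + 1.
Check for roots in Z/2Z: P(0) = 1; P(1) = 1.
No roots, so no linear factors.
Monic irreducibles of degree 2 over GF(2): α**2 + α + 1.
None of them divide P (all give nonzero remainder).
No irreducible factor of degree ≤ 2 exists, so P is irreducible over GF(2).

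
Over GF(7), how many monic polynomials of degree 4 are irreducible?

588

x^(7^4) − x is the product of all monic irreducibles of degree dividing 4; Möbius inversion gives N = (1/4) Σ μ(4/d)·7^d.
Divisors of 4: 1, 2, 4; μ(4/d) for each: 0, -1, 1.
Σ = − 7^2 + 7^4 = 2352.
N = 2352/4 = 588.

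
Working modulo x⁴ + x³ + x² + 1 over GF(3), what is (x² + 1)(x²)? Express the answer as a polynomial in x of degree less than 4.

Multiply in GF(3)[x]: (x² + 1)·(x²) = x⁴ + x².
Reduce using x⁴ ≡ 2x³ + 2x² + 2 (mod x⁴ + x³ + x² + 1).
Reduced: 2x³ + 2.

2x^3 + 2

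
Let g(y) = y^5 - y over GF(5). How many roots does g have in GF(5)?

5

Evaluate at each of the 5 elements of GF(5):
g(0) = 0 → root; g(1) = 0 → root; g(2) = 0 → root; g(3) = 0 → root; g(4) = 0 → root.
Roots: {0, 1, 2, 3, 4}.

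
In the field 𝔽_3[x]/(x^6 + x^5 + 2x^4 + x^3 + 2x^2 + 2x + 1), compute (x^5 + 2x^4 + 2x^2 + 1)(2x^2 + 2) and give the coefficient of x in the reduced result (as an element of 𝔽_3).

0

Multiply in 𝔽_3[x]: (x^5 + 2x^4 + 2x^2 + 1)·(2x^2 + 2) = 2x^7 + x^6 + 2x^5 + 2x^4 + 2.
Reduce using x^6 ≡ 2x^5 + x^4 + 2x^3 + x^2 + x + 2 (mod x^6 + x^5 + 2x^4 + x^3 + 2x^2 + 2x + 1).
Reduced: 2x^5 + 2x^4 + x^2.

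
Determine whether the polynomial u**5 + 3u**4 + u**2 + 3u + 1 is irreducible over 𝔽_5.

No

Write m(u) = u**5 + 3u**4 + u**2 + 3u + 1.
Check for roots in 𝔽_5: m(0) = 1; m(1) = 4; m(2) = 1; m(3) = 0 → root; m(4) = 1.
m(3) = 0, so (u − 3) divides m(u); m is reducible.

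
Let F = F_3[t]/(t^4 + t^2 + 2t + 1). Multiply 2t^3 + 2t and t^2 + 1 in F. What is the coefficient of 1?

Multiply in F_3[t]: (2t^3 + 2t)·(t^2 + 1) = 2t^5 + t^3 + 2t.
Reduce using t^4 ≡ 2t^2 + t + 2 (mod t^4 + t^2 + 2t + 1).
Reduced: 2t^3 + 2t^2.

0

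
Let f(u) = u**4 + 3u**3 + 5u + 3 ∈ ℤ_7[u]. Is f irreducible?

Check for roots in ℤ_7: f(0) = 3; f(1) = 5; f(2) = 4; f(3) = 5; f(4) = 2; f(5) = 6; f(6) = 3.
No roots, so no linear factors.
Degree-2 irreducible divisors: test the 21 monic irreducibles of degree 2 over GF(7).
None of them divide f (all give nonzero remainder).
No irreducible factor of degree ≤ 2 exists, so f is irreducible over GF(7).

Yes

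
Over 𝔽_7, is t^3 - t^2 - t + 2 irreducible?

Write h(t) = t^3 - t^2 - t + 2.
Check for roots in 𝔽_7: h(0) = 2; h(1) = 1; h(2) = 4; h(3) = 3; h(4) = 4; h(5) = 6; h(6) = 1.
No roots. A degree-3 polynomial over a field with no linear factor is irreducible.

Yes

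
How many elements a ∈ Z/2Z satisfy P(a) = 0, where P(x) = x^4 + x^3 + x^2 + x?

2

Evaluate at each of the 2 elements of Z/2Z:
P(0) = 0 → root; P(1) = 0 → root.
Roots: {0, 1}.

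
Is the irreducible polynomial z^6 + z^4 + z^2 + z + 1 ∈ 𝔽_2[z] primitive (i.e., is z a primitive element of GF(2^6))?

No

Write f(z) = z^6 + z^4 + z^2 + z + 1.
|GF(2^6)^×| = 2^6 − 1 = 63. Prime factorization: 63 = 3^2·7.
f is primitive ⇔ z has order 63 in GF(2)[z]/(f), i.e. z^(63/q) ≠ 1 for each prime q | 63.
z^(21) mod f = 1
z^(9) mod f = z^4 + z^2 + z.
Since z^(21) = 1, the order of z divides 21 < 63; not primitive.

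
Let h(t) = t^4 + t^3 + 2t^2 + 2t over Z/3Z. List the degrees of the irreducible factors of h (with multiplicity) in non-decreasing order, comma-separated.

1, 1, 1, 1

Roots in Z/3Z: h(0) = 0 → root; h(1) = 0 → root; h(2) = 0 → root.
Linear factors from roots: (t), (t + 2), (t + 1).
Complete factorization: h(t) = (t)·(t + 2)·(t + 1)^2.
Factor degrees with multiplicity: 1 + 1 + 1 + 1 = 4.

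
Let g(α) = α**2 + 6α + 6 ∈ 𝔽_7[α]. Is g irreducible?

Check for roots in 𝔽_7: g(0) = 6; g(1) = 6; g(2) = 1; g(3) = 5; g(4) = 4; g(5) = 5; g(6) = 1.
No roots. A degree-2 polynomial over a field with no linear factor is irreducible.

Yes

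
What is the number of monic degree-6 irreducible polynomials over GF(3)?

116

x^(3^6) − x is the product of all monic irreducibles of degree dividing 6; Möbius inversion gives N = (1/6) Σ μ(6/d)·3^d.
Divisors of 6: 1, 2, 3, 6; μ(6/d) for each: 1, -1, -1, 1.
Σ = 3^1 − 3^2 − 3^3 + 3^6 = 696.
N = 696/6 = 116.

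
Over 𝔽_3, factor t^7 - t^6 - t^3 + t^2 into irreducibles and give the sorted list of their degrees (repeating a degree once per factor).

Write f(t) = t^7 - t^6 - t^3 + t^2.
Roots in 𝔽_3: f(0) = 0 → root; f(1) = 0 → root; f(2) = 0 → root.
Linear factors from roots: (t), (t - 1), (t + 1).
Complete factorization: f(t) = (t + 1)·(t)^2·(t - 1)^2·(t^2 + 1).
Factor degrees with multiplicity: 1 + 1 + 1 + 1 + 1 + 2 = 7.

1, 1, 1, 1, 1, 2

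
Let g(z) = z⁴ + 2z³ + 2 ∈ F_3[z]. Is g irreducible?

Check for roots in F_3: g(0) = 2; g(1) = 2; g(2) = 1.
No roots, so no linear factors.
Monic irreducibles of degree 2 over GF(3): z² + 1, z² + z + 2, z² + 2z + 2.
None of them divide g (all give nonzero remainder).
No irreducible factor of degree ≤ 2 exists, so g is irreducible over GF(3).

Yes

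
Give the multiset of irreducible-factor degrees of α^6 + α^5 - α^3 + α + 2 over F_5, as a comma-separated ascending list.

1, 2, 3

Write f(α) = α^6 + α^5 - α^3 + α + 2.
Roots in F_5: f(0) = 2; f(1) = 4; f(2) = 2; f(3) = 0 → root; f(4) = 2.
Linear factors from roots: (α + 2).
Complete factorization: f(α) = (α + 2)·(α^2 - α + 1)·(α^3 + α + 1).
Factor degrees with multiplicity: 1 + 2 + 3 = 6.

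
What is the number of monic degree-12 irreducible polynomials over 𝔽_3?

44220

By the necklace-counting formula, N_3(12) = (1/12) Σ_{d|12} μ(12/d)·3^d.
Divisors of 12: 1, 2, 3, 4, 6, 12; μ(12/d) for each: 0, 1, 0, -1, -1, 1.
Σ = 3^2 − 3^4 − 3^6 + 3^12 = 530640.
N = 530640/12 = 44220.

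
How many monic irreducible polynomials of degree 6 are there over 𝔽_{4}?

x^(4^6) − x is the product of all monic irreducibles of degree dividing 6; Möbius inversion gives N = (1/6) Σ μ(6/d)·4^d.
Divisors of 6: 1, 2, 3, 6; μ(6/d) for each: 1, -1, -1, 1.
Σ = 4^1 − 4^2 − 4^3 + 4^6 = 4020.
N = 4020/6 = 670.

670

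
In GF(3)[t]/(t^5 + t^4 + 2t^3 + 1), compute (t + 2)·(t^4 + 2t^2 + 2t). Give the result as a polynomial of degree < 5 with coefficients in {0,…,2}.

t^4 + t + 2

Multiply in GF(3)[t]: (t + 2)·(t^4 + 2t^2 + 2t) = t^5 + 2t^4 + 2t^3 + t.
Reduce using t^5 ≡ 2t^4 + t^3 + 2 (mod t^5 + t^4 + 2t^3 + 1).
Reduced: t^4 + t + 2.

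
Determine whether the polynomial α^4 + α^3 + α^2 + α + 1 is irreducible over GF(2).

Yes

Write m(α) = α^4 + α^3 + α^2 + α + 1.
Check for roots in GF(2): m(0) = 1; m(1) = 1.
No roots, so no linear factors.
Monic irreducibles of degree 2 over GF(2): α^2 + α + 1.
None of them divide m (all give nonzero remainder).
No irreducible factor of degree ≤ 2 exists, so m is irreducible over GF(2).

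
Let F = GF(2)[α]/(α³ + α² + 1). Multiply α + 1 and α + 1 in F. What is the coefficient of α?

0

Multiply in GF(2)[α]: (α + 1)·(α + 1) = α² + 1.
Reduced: α² + 1.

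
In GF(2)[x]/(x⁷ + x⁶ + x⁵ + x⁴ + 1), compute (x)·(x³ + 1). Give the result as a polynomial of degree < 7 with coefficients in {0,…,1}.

x^4 + x

Multiply in GF(2)[x]: (x)·(x³ + 1) = x⁴ + x.
Reduced: x⁴ + x.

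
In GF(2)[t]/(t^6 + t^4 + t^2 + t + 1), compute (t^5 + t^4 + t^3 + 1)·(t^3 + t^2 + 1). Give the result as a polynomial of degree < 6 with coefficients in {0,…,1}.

Multiply in GF(2)[t]: (t^5 + t^4 + t^3 + 1)·(t^3 + t^2 + 1) = t^8 + t^4 + t^2 + 1.
Reduce using t^6 ≡ t^4 + t^2 + t + 1 (mod t^6 + t^4 + t^2 + t + 1).
Reduced: t^4 + t^3 + t^2 + t.

t^4 + t^3 + t^2 + t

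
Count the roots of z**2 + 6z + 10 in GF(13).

2

Write f(z) = z**2 + 6z + 10.
Evaluate at each of the 13 elements of GF(13):
f(0) = 10; f(1) = 4; f(2) = 0 → root; f(3) = 11; f(4) = 11; f(5) = 0 → root; f(6) = 4; f(7) = 10; f(8) = 5; f(9) = 2; f(10) = 1; f(11) = 2; f(12) = 5.
Roots: {2, 5}.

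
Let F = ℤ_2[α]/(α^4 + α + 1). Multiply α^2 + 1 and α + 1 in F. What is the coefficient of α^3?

Multiply in ℤ_2[α]: (α^2 + 1)·(α + 1) = α^3 + α^2 + α + 1.
Reduced: α^3 + α^2 + α + 1.

1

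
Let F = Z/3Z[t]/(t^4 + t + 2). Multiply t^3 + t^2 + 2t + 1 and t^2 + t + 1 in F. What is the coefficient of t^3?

Multiply in Z/3Z[t]: (t^3 + t^2 + 2t + 1)·(t^2 + t + 1) = t^5 + 2t^4 + t^3 + t^2 + 1.
Reduce using t^4 ≡ 2t + 1 (mod t^4 + t + 2).
Reduced: t^3 + 2t.

1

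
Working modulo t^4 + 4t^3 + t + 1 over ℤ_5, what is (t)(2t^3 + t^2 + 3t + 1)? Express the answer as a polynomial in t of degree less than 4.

Multiply in ℤ_5[t]: (t)·(2t^3 + t^2 + 3t + 1) = 2t^4 + t^3 + 3t^2 + t.
Reduce using t^4 ≡ t^3 + 4t + 4 (mod t^4 + 4t^3 + t + 1).
Reduced: 3t^3 + 3t^2 + 4t + 3.

3t^3 + 3t^2 + 4t + 3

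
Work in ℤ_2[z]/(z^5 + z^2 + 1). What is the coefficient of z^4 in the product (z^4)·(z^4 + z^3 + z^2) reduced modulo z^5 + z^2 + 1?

1

Multiply in ℤ_2[z]: (z^4)·(z^4 + z^3 + z^2) = z^8 + z^7 + z^6.
Reduce using z^5 ≡ z^2 + 1 (mod z^5 + z^2 + 1).
Reduced: z^4 + z + 1.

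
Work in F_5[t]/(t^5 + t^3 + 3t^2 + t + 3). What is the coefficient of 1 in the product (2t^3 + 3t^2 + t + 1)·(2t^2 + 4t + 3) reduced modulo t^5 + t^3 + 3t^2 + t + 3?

1

Multiply in F_5[t]: (2t^3 + 3t^2 + t + 1)·(2t^2 + 4t + 3) = 4t^5 + 4t^4 + 2t + 3.
Reduce using t^5 ≡ 4t^3 + 2t^2 + 4t + 2 (mod t^5 + t^3 + 3t^2 + t + 3).
Reduced: 4t^4 + t^3 + 3t^2 + 3t + 1.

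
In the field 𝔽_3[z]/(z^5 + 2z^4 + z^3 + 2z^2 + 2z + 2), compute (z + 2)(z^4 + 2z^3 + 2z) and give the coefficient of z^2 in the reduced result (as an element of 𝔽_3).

0

Multiply in 𝔽_3[z]: (z + 2)·(z^4 + 2z^3 + 2z) = z^5 + z^4 + z^3 + 2z^2 + z.
Reduce using z^5 ≡ z^4 + 2z^3 + z^2 + z + 1 (mod z^5 + 2z^4 + z^3 + 2z^2 + 2z + 2).
Reduced: 2z^4 + 2z + 1.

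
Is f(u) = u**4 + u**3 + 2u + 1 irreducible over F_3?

Check for roots in F_3: f(0) = 1; f(1) = 2; f(2) = 2.
No roots, so no linear factors.
Monic irreducibles of degree 2 over GF(3): u**2 + 1, u**2 + u + 2, u**2 + 2u + 2.
None of them divide f (all give nonzero remainder).
No irreducible factor of degree ≤ 2 exists, so f is irreducible over GF(3).

Yes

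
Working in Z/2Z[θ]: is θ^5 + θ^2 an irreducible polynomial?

Write g(θ) = θ^5 + θ^2.
Check for roots in Z/2Z: g(0) = 0 → root; g(1) = 0 → root.
g(0) = 0, so (θ) divides g(θ); g is reducible.

No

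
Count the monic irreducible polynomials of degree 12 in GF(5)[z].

20343700

x^(5^12) − x is the product of all monic irreducibles of degree dividing 12; Möbius inversion gives N = (1/12) Σ μ(12/d)·5^d.
Divisors of 12: 1, 2, 3, 4, 6, 12; μ(12/d) for each: 0, 1, 0, -1, -1, 1.
Σ = 5^2 − 5^4 − 5^6 + 5^12 = 244124400.
N = 244124400/12 = 20343700.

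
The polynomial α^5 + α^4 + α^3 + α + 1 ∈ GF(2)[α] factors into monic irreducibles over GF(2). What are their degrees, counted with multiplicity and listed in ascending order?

Write f(α) = α^5 + α^4 + α^3 + α + 1.
Roots in GF(2): f(0) = 1; f(1) = 1.
Complete factorization: f(α) = (α^5 + α^4 + α^3 + α + 1).
Factor degrees with multiplicity: 5 = 5.

5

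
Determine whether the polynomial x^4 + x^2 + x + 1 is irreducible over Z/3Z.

Write f(x) = x^4 + x^2 + x + 1.
Check for roots in Z/3Z: f(0) = 1; f(1) = 1; f(2) = 2.
No roots, so no linear factors.
Monic irreducibles of degree 2 over GF(3): x^2 + 1, x^2 + x + 2, x^2 + 2x + 2.
None of them divide f (all give nonzero remainder).
No irreducible factor of degree ≤ 2 exists, so f is irreducible over GF(3).

Yes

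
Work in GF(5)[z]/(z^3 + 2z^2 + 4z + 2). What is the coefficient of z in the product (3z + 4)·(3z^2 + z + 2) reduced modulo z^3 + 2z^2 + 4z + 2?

4

Multiply in GF(5)[z]: (3z + 4)·(3z^2 + z + 2) = 4z^3 + 3.
Reduce using z^3 ≡ 3z^2 + z + 3 (mod z^3 + 2z^2 + 4z + 2).
Reduced: 2z^2 + 4z.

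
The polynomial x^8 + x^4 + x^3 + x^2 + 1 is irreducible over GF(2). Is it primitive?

Write f(x) = x^8 + x^4 + x^3 + x^2 + 1.
|GF(2^8)^×| = 2^8 − 1 = 255. Prime factorization: 255 = 3·5·17.
f is primitive ⇔ x has order 255 in GF(2)[x]/(f), i.e. x^(255/q) ≠ 1 for each prime q | 255.
x^(85) mod f = x^7 + x^6 + x^4 + x^2 + x.
x^(51) mod f = x^3 + x.
x^(15) mod f = x^5 + x^2 + x.
None equal 1, so x has full order 255; f is primitive.

Yes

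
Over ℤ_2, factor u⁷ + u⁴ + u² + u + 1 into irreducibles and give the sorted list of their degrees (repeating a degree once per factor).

Write f(u) = u⁷ + u⁴ + u² + u + 1.
Roots in ℤ_2: f(0) = 1; f(1) = 1.
Complete factorization: f(u) = (u² + u + 1)^2·(u³ + u + 1).
Factor degrees with multiplicity: 2 + 2 + 3 = 7.

2, 2, 3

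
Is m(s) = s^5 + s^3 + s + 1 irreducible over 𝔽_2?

No

Check for roots in 𝔽_2: m(0) = 1; m(1) = 0 → root.
m(1) = 0, so (s − 1) divides m(s); m is reducible.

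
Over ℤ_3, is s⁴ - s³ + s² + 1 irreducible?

Write h(s) = s⁴ - s³ + s² + 1.
Check for roots in ℤ_3: h(0) = 1; h(1) = 2; h(2) = 1.
No roots, so no linear factors.
Monic irreducibles of degree 2 over GF(3): s² + 1, s² + s - 1, s² - s - 1.
None of them divide h (all give nonzero remainder).
No irreducible factor of degree ≤ 2 exists, so h is irreducible over GF(3).

Yes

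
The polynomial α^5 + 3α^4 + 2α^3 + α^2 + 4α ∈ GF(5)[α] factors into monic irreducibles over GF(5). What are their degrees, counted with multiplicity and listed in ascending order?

Write g(α) = α^5 + 3α^4 + 2α^3 + α^2 + 4α.
Roots in GF(5): g(0) = 0 → root; g(1) = 1; g(2) = 3; g(3) = 1; g(4) = 2.
Linear factors from roots: (α).
Complete factorization: g(α) = (α)·(α^2 + α + 1)·(α^2 + 2α + 4).
Factor degrees with multiplicity: 1 + 2 + 2 = 5.

1, 2, 2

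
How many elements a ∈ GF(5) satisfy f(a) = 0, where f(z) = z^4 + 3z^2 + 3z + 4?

Evaluate at each of the 5 elements of GF(5):
f(0) = 4; f(1) = 1; f(2) = 3; f(3) = 1; f(4) = 0 → root.
Roots: {4}.

1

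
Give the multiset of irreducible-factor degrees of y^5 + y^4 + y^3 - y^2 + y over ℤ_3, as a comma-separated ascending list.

1, 1, 1, 2

Write g(y) = y^5 + y^4 + y^3 - y^2 + y.
Roots in ℤ_3: g(0) = 0 → root; g(1) = 0 → root; g(2) = 0 → root.
Linear factors from roots: (y), (y - 1), (y + 1).
Complete factorization: g(y) = (y)·(y + 1)·(y - 1)·(y^2 + y - 1).
Factor degrees with multiplicity: 1 + 1 + 1 + 2 = 5.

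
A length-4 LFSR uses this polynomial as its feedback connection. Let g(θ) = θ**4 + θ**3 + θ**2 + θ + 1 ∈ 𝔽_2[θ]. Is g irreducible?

Yes

Check for roots in 𝔽_2: g(0) = 1; g(1) = 1.
No roots, so no linear factors.
Monic irreducibles of degree 2 over GF(2): θ**2 + θ + 1.
None of them divide g (all give nonzero remainder).
No irreducible factor of degree ≤ 2 exists, so g is irreducible over GF(2).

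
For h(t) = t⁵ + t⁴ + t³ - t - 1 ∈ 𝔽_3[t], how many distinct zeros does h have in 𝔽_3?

Evaluate at each of the 3 elements of 𝔽_3:
h(0) = 2; h(1) = 1; h(2) = 2.
No element is a root.

0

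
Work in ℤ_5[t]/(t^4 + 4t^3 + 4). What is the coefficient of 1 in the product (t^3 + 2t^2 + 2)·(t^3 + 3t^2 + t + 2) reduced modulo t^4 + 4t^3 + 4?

Multiply in ℤ_5[t]: (t^3 + 2t^2 + 2)·(t^3 + 3t^2 + t + 2) = t^6 + 2t^4 + t^3 + 2t + 4.
Reduce using t^4 ≡ t^3 + 1 (mod t^4 + 4t^3 + 4).
Reduced: 4t^3 + t^2 + 3t + 2.

2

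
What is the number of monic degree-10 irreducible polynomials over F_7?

x^(7^10) − x is the product of all monic irreducibles of degree dividing 10; Möbius inversion gives N = (1/10) Σ μ(10/d)·7^d.
Divisors of 10: 1, 2, 5, 10; μ(10/d) for each: 1, -1, -1, 1.
Σ = 7^1 − 7^2 − 7^5 + 7^10 = 282458400.
N = 282458400/10 = 28245840.

28245840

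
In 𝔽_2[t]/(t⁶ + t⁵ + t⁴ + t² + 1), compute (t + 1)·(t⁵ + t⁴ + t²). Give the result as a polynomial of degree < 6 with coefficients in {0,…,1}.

Multiply in 𝔽_2[t]: (t + 1)·(t⁵ + t⁴ + t²) = t⁶ + t⁴ + t³ + t².
Reduce using t⁶ ≡ t⁵ + t⁴ + t² + 1 (mod t⁶ + t⁵ + t⁴ + t² + 1).
Reduced: t⁵ + t³ + 1.

t^5 + t^3 + 1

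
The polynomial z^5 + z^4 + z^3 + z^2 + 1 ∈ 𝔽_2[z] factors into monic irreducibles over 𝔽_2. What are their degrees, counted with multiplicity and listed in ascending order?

5

Write f(z) = z^5 + z^4 + z^3 + z^2 + 1.
Roots in 𝔽_2: f(0) = 1; f(1) = 1.
Complete factorization: f(z) = (z^5 + z^4 + z^3 + z^2 + 1).
Factor degrees with multiplicity: 5 = 5.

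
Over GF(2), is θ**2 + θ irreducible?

Write h(θ) = θ**2 + θ.
Check for roots in GF(2): h(0) = 0 → root; h(1) = 0 → root.
h(0) = 0, so (θ) divides h(θ); h is reducible.

No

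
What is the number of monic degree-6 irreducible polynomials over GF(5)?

Gauss's count: N_{5}(6) = (1/6) Σ_{d|6} μ(6/d)·5^d.
Divisors of 6: 1, 2, 3, 6; μ(6/d) for each: 1, -1, -1, 1.
Σ = 5^1 − 5^2 − 5^3 + 5^6 = 15480.
N = 15480/6 = 2580.

2580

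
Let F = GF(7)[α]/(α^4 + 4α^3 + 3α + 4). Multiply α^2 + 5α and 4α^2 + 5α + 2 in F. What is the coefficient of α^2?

Multiply in GF(7)[α]: (α^2 + 5α)·(4α^2 + 5α + 2) = 4α^4 + 4α^3 + 6α^2 + 3α.
Reduce using α^4 ≡ 3α^3 + 4α + 3 (mod α^4 + 4α^3 + 3α + 4).
Reduced: 2α^3 + 6α^2 + 5α + 5.

6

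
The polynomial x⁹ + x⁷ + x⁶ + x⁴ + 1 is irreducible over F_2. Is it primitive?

Write f(x) = x⁹ + x⁷ + x⁶ + x⁴ + 1.
|GF(2^9)^×| = 2^9 − 1 = 511. Prime factorization: 511 = 7·73.
f is primitive ⇔ x has order 511 in GF(2)[x]/(f), i.e. x^(511/q) ≠ 1 for each prime q | 511.
x^(73) mod f = x⁸ + x⁷ + x⁵ + x² + x + 1.
x^(7) mod f = x⁷.
None equal 1, so x has full order 511; f is primitive.

Yes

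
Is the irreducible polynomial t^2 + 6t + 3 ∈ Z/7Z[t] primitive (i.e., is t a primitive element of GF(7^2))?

Write f(t) = t^2 + 6t + 3.
|GF(7^2)^×| = 7^2 − 1 = 48. Prime factorization: 48 = 2^4·3.
f is primitive ⇔ t has order 48 in GF(7)[t]/(f), i.e. t^(48/q) ≠ 1 for each prime q | 48.
t^(24) mod f = 6.
t^(16) mod f = 2.
None equal 1, so t has full order 48; f is primitive.

Yes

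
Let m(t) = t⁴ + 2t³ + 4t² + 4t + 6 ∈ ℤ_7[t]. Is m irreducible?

No

Check for roots in ℤ_7: m(0) = 6; m(1) = 3; m(2) = 6; m(3) = 0 → root; m(4) = 1; m(5) = 0 → root; m(6) = 5.
m(3) = 0, so (t − 3) divides m(t); m is reducible.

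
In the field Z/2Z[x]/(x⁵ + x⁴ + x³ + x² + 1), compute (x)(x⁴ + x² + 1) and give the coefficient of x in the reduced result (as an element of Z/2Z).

Multiply in Z/2Z[x]: (x)·(x⁴ + x² + 1) = x⁵ + x³ + x.
Reduce using x⁵ ≡ x⁴ + x³ + x² + 1 (mod x⁵ + x⁴ + x³ + x² + 1).
Reduced: x⁴ + x² + x + 1.

1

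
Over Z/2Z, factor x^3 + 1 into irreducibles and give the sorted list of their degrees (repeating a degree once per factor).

1, 2

Write f(x) = x^3 + 1.
Roots in Z/2Z: f(0) = 1; f(1) = 0 → root.
Linear factors from roots: (x + 1).
Complete factorization: f(x) = (x + 1)·(x^2 + x + 1).
Factor degrees with multiplicity: 1 + 2 = 3.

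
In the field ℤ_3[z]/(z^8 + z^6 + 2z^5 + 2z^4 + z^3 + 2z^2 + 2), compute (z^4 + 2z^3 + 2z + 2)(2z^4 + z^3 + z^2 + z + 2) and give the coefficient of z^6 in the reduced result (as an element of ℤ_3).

Multiply in ℤ_3[z]: (z^4 + 2z^3 + 2z + 2)·(2z^4 + z^3 + z^2 + z + 2) = 2z^8 + 2z^7 + z^5 + z^4 + 2z^3 + z^2 + 1.
Reduce using z^8 ≡ 2z^6 + z^5 + z^4 + 2z^3 + z^2 + 1 (mod z^8 + z^6 + 2z^5 + 2z^4 + z^3 + 2z^2 + 2).
Reduced: 2z^7 + z^6.

1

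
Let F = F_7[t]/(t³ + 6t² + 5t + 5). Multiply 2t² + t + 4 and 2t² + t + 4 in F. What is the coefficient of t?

Multiply in F_7[t]: (2t² + t + 4)·(2t² + t + 4) = 4t⁴ + 4t³ + 3t² + t + 2.
Reduce using t³ ≡ t² + 2t + 2 (mod t³ + 6t² + 5t + 5).
Reduced: 5t² + 4t + 4.

4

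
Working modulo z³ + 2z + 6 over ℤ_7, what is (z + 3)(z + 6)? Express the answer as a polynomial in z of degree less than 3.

z^2 + 2z + 4

Multiply in ℤ_7[z]: (z + 3)·(z + 6) = z² + 2z + 4.
Reduced: z² + 2z + 4.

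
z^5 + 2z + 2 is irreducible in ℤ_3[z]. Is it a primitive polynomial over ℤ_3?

Write f(z) = z^5 + 2z + 2.
|GF(3^5)^×| = 3^5 − 1 = 242. Prime factorization: 242 = 2·11^2.
f is primitive ⇔ z has order 242 in GF(3)[z]/(f), i.e. z^(242/q) ≠ 1 for each prime q | 242.
z^(121) mod f = 1
z^(22) mod f = z^3 + 2z^2 + 2z + 1.
Since z^(121) = 1, the order of z divides 121 < 242; not primitive.

No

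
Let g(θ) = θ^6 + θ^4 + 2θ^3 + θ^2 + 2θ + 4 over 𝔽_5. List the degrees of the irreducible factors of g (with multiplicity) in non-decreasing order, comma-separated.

Roots in 𝔽_5: g(0) = 4; g(1) = 1; g(2) = 3; g(3) = 3; g(4) = 3.
Complete factorization: g(θ) = (θ^6 + θ^4 + 2θ^3 + θ^2 + 2θ + 4).
Factor degrees with multiplicity: 6 = 6.

6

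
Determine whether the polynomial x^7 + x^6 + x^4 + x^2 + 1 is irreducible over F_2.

Write m(x) = x^7 + x^6 + x^4 + x^2 + 1.
Check for roots in F_2: m(0) = 1; m(1) = 1.
No roots, so no linear factors.
Monic irreducibles of degree 2 over GF(2): x^2 + x + 1.
None of them divide m (all give nonzero remainder).
Monic irreducibles of degree 3 over GF(2): x^3 + x + 1, x^3 + x^2 + 1.
None of them divide m (all give nonzero remainder).
No irreducible factor of degree ≤ 3 exists, so m is irreducible over GF(2).

Yes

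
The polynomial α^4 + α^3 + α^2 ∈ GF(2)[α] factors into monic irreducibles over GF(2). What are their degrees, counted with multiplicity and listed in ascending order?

1, 1, 2

Write f(α) = α^4 + α^3 + α^2.
Roots in GF(2): f(0) = 0 → root; f(1) = 1.
Linear factors from roots: (α).
Complete factorization: f(α) = (α)^2·(α^2 + α + 1).
Factor degrees with multiplicity: 1 + 1 + 2 = 4.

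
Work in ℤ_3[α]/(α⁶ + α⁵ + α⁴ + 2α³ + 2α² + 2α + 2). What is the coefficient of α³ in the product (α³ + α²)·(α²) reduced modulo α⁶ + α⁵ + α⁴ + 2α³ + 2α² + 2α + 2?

0

Multiply in ℤ_3[α]: (α³ + α²)·(α²) = α⁵ + α⁴.
Reduced: α⁵ + α⁴.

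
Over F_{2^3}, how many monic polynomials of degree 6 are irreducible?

The number of monic irreducibles of degree 6 over GF(8) is (1/6)·Σ_{d∣6} μ(6/d) 8^d.
Divisors of 6: 1, 2, 3, 6; μ(6/d) for each: 1, -1, -1, 1.
Σ = 8^1 − 8^2 − 8^3 + 8^6 = 261576.
N = 261576/6 = 43596.

43596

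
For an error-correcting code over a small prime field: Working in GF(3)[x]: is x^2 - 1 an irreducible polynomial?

No

Write f(x) = x^2 - 1.
Check for roots in GF(3): f(0) = 2; f(1) = 0 → root; f(2) = 0 → root.
f(1) = 0, so (x − 1) divides f(x); f is reducible.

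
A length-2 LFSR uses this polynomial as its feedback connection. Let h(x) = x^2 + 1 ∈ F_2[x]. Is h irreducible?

Check for roots in F_2: h(0) = 1; h(1) = 0 → root.
h(1) = 0, so (x − 1) divides h(x); h is reducible.

No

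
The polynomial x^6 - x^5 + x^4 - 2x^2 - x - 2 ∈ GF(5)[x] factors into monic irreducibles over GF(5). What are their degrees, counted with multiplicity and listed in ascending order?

1, 2, 3

Write g(x) = x^6 - x^5 + x^4 - 2x^2 - x - 2.
Roots in GF(5): g(0) = 3; g(1) = 1; g(2) = 1; g(3) = 4; g(4) = 0 → root.
Linear factors from roots: (x + 1).
Complete factorization: g(x) = (x + 1)·(x^2 - x + 2)·(x^3 - x^2 - 1).
Factor degrees with multiplicity: 1 + 2 + 3 = 6.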